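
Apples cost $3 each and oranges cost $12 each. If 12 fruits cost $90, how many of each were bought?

Let a = apples, o = oranges.
a + o = 12
3a + 12o = 90
Substitute o = 12 - a:
3a + 12(12 - a) = 90
(3 - 12)a = 90 - 144
-9a = -54
a = 6, o = 12 - 6 = 6

Apples: 6, Oranges: 6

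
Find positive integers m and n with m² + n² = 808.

We need to find integers m, n > 0 such that m² + n² = 808.
Trying m = 18: n² = 808 - 18² = 808 - 324 = 484
n = 22
Check: 18² + 22² = 324 + 484 = 808 ✓

808 = 18² + 22²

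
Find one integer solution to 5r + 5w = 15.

Step 1: Check solvability.
gcd(5, 5) = 5
Since 5 divides 15, solutions exist.

Step 2: Apply extended Euclidean algorithm to find gcd.
We find integers such that 5*x0 + 5*y0 = 5

Step 3: Scale the particular solution.
Multiply by 15/5 = 3:
r = 0, w = 3

Step 4: Verify.
5*(0) + 5*(3) = 15 = 15 ✓

r = 0, w = 3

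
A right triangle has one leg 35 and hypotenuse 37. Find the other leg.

b² = c² - a² = 1369 - 1225 = 144
b = 12

12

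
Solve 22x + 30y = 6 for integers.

Step 1: Check solvability.
gcd(22, 30) = 2
Since 2 divides 6, solutions exist.

Step 2: Apply extended Euclidean algorithm to find gcd.
We find integers such that 22*x0 + 30*y0 = 2

Step 3: Scale the particular solution.
Multiply by 6/2 = 3:
x = -12, y = 9

Step 4: Verify.
22*(-12) + 30*(9) = 6 = 6 ✓

x = -12, y = 9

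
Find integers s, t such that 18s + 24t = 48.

Step 1: Check solvability.
gcd(18, 24) = 6
Since 6 divides 48, solutions exist.

Step 2: Apply extended Euclidean algorithm to find gcd.
We find integers such that 18*x0 + 24*y0 = 6

Step 3: Scale the particular solution.
Multiply by 48/6 = 8:
s = -8, t = 8

Step 4: Verify.
18*(-8) + 24*(8) = 48 = 48 ✓

s = -8, t = 8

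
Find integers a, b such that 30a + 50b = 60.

Step 1: Check solvability.
gcd(30, 50) = 10
Since 10 divides 60, solutions exist.

Step 2: Apply extended Euclidean algorithm to find gcd.
We find integers such that 30*x0 + 50*y0 = 10

Step 3: Scale the particular solution.
Multiply by 60/10 = 6:
a = 12, b = -6

Step 4: Verify.
30*(12) + 50*(-6) = 60 = 60 ✓

a = 12, b = -6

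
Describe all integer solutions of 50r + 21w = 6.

Step 1: Compute gcd(50, 21) = 1.
Since 1 divides 6, solutions exist.

Step 2: Find a particular solution using extended Euclidean algorithm.
We get r₀ = 48, w₀ = -114.
Check: 50*48 + 21*-114 = 6 = 6 ✓

Step 3: Write the general solution.
r = 48 + (21/1)t = 48 + 21t
w = -114 - (50/1)t = -114 - 50t
for any integer t.

r = 48 + 21t, w = -114 - 50t for integer t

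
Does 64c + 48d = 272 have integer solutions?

Step 1: Compute gcd(64, 48).
gcd(64, 48) = 16

Step 2: Check divisibility.
Does 16 divide 272? 272 = 16 x 17, so yes.

By the theorem on linear Diophantine equations, 64c + 48d = 272 has integer solutions if and only if gcd(64, 48) divides 272. Since 16 | 272, solutions exist.

Yes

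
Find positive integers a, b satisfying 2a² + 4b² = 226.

Try small values of a and check whether (226 - 2a²)/4 is a perfect square.
a = 9: 2·9² = 162, so 4b² = 226 - 162 = 64, giving b² = 16, b = 4.
Check: 2·9² + 4·4² = 162 + 64 = 226 ✓

a = 9, b = 4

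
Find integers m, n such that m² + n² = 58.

We need to find integers m, n > 0 such that m² + n² = 58.
Trying m = 3: n² = 58 - 3² = 58 - 9 = 49
n = 7
Check: 3² + 7² = 9 + 49 = 58 ✓

58 = 3² + 7²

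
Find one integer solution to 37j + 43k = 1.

Step 1: Check solvability.
gcd(37, 43) = 1
Since 1 divides 1, solutions exist.

Step 2: Apply extended Euclidean algorithm to find gcd.
We find integers such that 37*x0 + 43*y0 = 1

Step 3: Scale the particular solution.
Multiply by 1/1 = 1:
j = 7, k = -6

Step 4: Verify.
37*(7) + 43*(-6) = 1 = 1 ✓

j = 7, k = -6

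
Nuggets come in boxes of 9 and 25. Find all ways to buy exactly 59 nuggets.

We need non-negative integers (x, y) with 9x + 25y = 59.
For each x in 0..6, check if 59 - 9x is a non-negative multiple of 25.
x = 1: 25y = 50, y = 2 ✓

(1 boxes of 9, 2 boxes of 25)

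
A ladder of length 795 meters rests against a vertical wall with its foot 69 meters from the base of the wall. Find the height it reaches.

The ladder, wall, and ground form a right triangle with hypotenuse 795 and one leg 69.
By the Pythagorean theorem: h² = 795² - 69² = 632025 - 4761 = 627264
h = √627264 = 792 meters

792 meters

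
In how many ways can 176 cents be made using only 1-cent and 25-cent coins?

We need non-negative integers (x, y) with 1x + 25y = 176.
For each x from 0 to 176, check if (176 - 1x) is a non-negative multiple of 25.
Solutions (x, y): (1,7), (26,6), (51,5), (76,4), ...
Count: 8

8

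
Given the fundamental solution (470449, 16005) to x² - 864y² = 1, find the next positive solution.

Solutions to x² - Dy² = 1 are generated by powers of (x₀ + y₀√D).
The next solution satisfies x₁ + y₁√864 = (x₀ + y₀√864)², giving:
x₁ = x₀² + 864y₀² = 470449² + 864·16005² = 221322261601 + 221322261600 = 442644523201
y₁ = 2x₀y₀ = 2·470449·16005 = 15059072490

Verify: 442644523201² - 864·15059072490² = 195934173919840627286401 - 195934173919840627286400 = 1 ✓

x = 442644523201, y = 15059072490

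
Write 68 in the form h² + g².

We need to find integers h, g > 0 such that h² + g² = 68.
Trying h = 2: g² = 68 - 2² = 68 - 4 = 64
g = 8
Check: 2² + 8² = 4 + 64 = 68 ✓

68 = 2² + 8²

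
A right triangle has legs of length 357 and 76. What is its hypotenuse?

c² = a² + b² = 357² + 76² = 127449 + 5776 = 133225
c = 365

365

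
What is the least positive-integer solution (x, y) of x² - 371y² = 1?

We seek the smallest positive integers (x, y) with x² - 371y² = 1, i.e., x² = 371y² + 1.
Try successive y values:
y = 1: x² = 371·1² + 1 = 372, not a perfect square
y = 2: x² = 371·2² + 1 = 1485, not a perfect square
y = 3: x² = 371·3² + 1 = 3340, not a perfect square
... continuing the search (or via continued fractions) ...
y = 88: x² = 371·88² + 1 = 2873025, x = 1695 ✓

Verify: 1695² - 371·88² = 2873025 - 2873024 = 1 ✓

x = 1695, y = 88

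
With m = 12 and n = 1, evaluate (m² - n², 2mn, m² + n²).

a = m² - n² = 144 - 1 = 143
b = 2mn = 2·12·1 = 24
c = m² + n² = 144 + 1 = 145
Verify: 143² + 24² = 20449 + 576 = 21025 = 145² ✓

(143, 24, 145)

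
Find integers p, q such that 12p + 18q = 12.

Step 1: Check solvability.
gcd(12, 18) = 6
Since 6 divides 12, solutions exist.

Step 2: Apply extended Euclidean algorithm to find gcd.
We find integers such that 12*x0 + 18*y0 = 6

Step 3: Scale the particular solution.
Multiply by 12/6 = 2:
p = -2, q = 2

Step 4: Verify.
12*(-2) + 18*(2) = 12 = 12 ✓

p = -2, q = 2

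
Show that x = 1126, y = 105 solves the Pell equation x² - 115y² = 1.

Compute x² = 1126² = 1267876
Compute 115y² = 115·105² = 115·11025 = 1267875
x² - 115y² = 1267876 - 1267875 = 1
Since this equals 1, (1126, 105) is a solution.

Yes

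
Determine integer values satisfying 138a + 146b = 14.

Step 1: Check solvability.
gcd(138, 146) = 2
Since 2 divides 14, solutions exist.

Step 2: Apply extended Euclidean algorithm to find gcd.
We find integers such that 138*x0 + 146*y0 = 2

Step 3: Scale the particular solution.
Multiply by 14/2 = 7:
a = 126, b = -119

Step 4: Verify.
138*(126) + 146*(-119) = 14 = 14 ✓

a = 126, b = -119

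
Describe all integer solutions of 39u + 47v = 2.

Step 1: Compute gcd(39, 47) = 1.
Since 1 divides 2, solutions exist.

Step 2: Find a particular solution using extended Euclidean algorithm.
We get u₀ = -12, v₀ = 10.
Check: 39*-12 + 47*10 = 2 = 2 ✓

Step 3: Write the general solution.
u = -12 + (47/1)t = -12 + 47t
v = 10 - (39/1)t = 10 - 39t
for any integer t.

u = -12 + 47t, v = 10 - 39t for integer t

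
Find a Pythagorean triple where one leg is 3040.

We need the other leg and hypotenuse such that 3040² + x² = c².
Take x = 156, c = 3044: 3040² + 156² = 9241600 + 24336 = 9265936 = 3044² ✓
Triple: (156, 3040, 3044)

(156, 3040, 3044)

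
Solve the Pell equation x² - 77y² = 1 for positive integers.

We seek the smallest positive integers (x, y) with x² - 77y² = 1, i.e., x² = 77y² + 1.
Try successive y values:
y = 1: x² = 77·1² + 1 = 78, not a perfect square
y = 2: x² = 77·2² + 1 = 309, not a perfect square
y = 3: x² = 77·3² + 1 = 694, not a perfect square
... continuing the search (or via continued fractions) ...
y = 40: x² = 77·40² + 1 = 123201, x = 351 ✓

Verify: 351² - 77·40² = 123201 - 123200 = 1 ✓

x = 351, y = 40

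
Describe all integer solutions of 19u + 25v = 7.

Step 1: Compute gcd(19, 25) = 1.
Since 1 divides 7, solutions exist.

Step 2: Find a particular solution using extended Euclidean algorithm.
We get u₀ = 28, v₀ = -21.
Check: 19*28 + 25*-21 = 7 = 7 ✓

Step 3: Write the general solution.
u = 28 + (25/1)t = 28 + 25t
v = -21 - (19/1)t = -21 - 19t
for any integer t.

u = 28 + 25t, v = -21 - 19t for integer t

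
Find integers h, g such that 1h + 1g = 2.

Step 1: Check solvability.
gcd(1, 1) = 1
Since 1 divides 2, solutions exist.

Step 2: Apply extended Euclidean algorithm to find gcd.
We find integers such that 1*x0 + 1*y0 = 1

Step 3: Scale the particular solution.
Multiply by 2/1 = 2:
h = 0, g = 2

Step 4: Verify.
1*(0) + 1*(2) = 2 = 2 ✓

h = 0, g = 2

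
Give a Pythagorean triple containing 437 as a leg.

We need the other leg and hypotenuse such that 437² + x² = c².
Take x = 84, c = 445: 437² + 84² = 190969 + 7056 = 198025 = 445² ✓
Triple: (437, 84, 445)

(437, 84, 445)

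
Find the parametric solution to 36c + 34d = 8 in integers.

Step 1: Compute gcd(36, 34) = 2.
Since 2 divides 8, solutions exist.

Step 2: Find a particular solution using extended Euclidean algorithm.
We get c₀ = 4, d₀ = -4.
Check: 36*4 + 34*-4 = 8 = 8 ✓

Step 3: Write the general solution.
c = 4 + (34/2)t = 4 + 17t
d = -4 - (36/2)t = -4 - 18t
for any integer t.

c = 4 + 17t, d = -4 - 18t for integer t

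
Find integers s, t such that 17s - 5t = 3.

Step 1: Check solvability.
gcd(17, 5) = 1
Since 1 divides 3, solutions exist.

Step 2: Apply extended Euclidean algorithm to find gcd.
We find integers such that 17*x0 + 5*y0 = 1

Step 3: Scale the particular solution.
Multiply by 3/1 = 3:
s = -6, t = -21

Step 4: Verify.
17*(-6) - 5*(-21) = 3 = 3 ✓

s = -6, t = -21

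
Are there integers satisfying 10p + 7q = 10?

Step 1: Compute gcd(10, 7).
gcd(10, 7) = 1

Step 2: Check divisibility.
Does 1 divide 10? 10 = 1 x 10, so yes.

By the theorem on linear Diophantine equations, 10p + 7q = 10 has integer solutions if and only if gcd(10, 7) divides 10. Since 1 | 10, solutions exist.

Yes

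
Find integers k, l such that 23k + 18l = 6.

Step 1: Check solvability.
gcd(23, 18) = 1
Since 1 divides 6, solutions exist.

Step 2: Apply extended Euclidean algorithm to find gcd.
We find integers such that 23*x0 + 18*y0 = 1

Step 3: Scale the particular solution.
Multiply by 6/1 = 6:
k = -42, l = 54

Step 4: Verify.
23*(-42) + 18*(54) = 6 = 6 ✓

k = -42, l = 54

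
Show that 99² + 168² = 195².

Compute a² + b² = 99² + 168² = 9801 + 28224 = 38025
Compute c² = 195² = 38025
Since 38025 = 38025, confirmed.

Yes, it is a Pythagorean triple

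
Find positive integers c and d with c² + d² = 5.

We need to find integers c, d > 0 such that c² + d² = 5.
Trying c = 1: d² = 5 - 1² = 5 - 1 = 4
d = 2
Check: 1² + 2² = 1 + 4 = 5 ✓

5 = 1² + 2²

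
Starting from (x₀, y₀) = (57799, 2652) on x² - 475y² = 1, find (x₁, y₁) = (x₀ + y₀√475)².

Solutions to x² - Dy² = 1 are generated by powers of (x₀ + y₀√D).
The next solution satisfies x₁ + y₁√475 = (x₀ + y₀√475)², giving:
x₁ = x₀² + 475y₀² = 57799² + 475·2652² = 3340724401 + 3340724400 = 6681448801
y₁ = 2x₀y₀ = 2·57799·2652 = 306565896

Verify: 6681448801² - 475·306565896² = 44641758080384337601 - 44641758080384337600 = 1 ✓

x = 6681448801, y = 306565896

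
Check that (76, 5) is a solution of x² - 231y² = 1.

Compute x² = 76² = 5776
Compute 231y² = 231·5² = 231·25 = 5775
x² - 231y² = 5776 - 5775 = 1
Since this equals 1, (76, 5) is a solution.

Yes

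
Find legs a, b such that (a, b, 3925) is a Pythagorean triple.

We need a² + b² = 3925² = 15405625.
Trying: 1365² + 3680² = 1863225 + 13542400 = 15405625 ✓

(1365, 3680, 3925)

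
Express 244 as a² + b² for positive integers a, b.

We need to find integers a, b > 0 such that a² + b² = 244.
Trying a = 10: b² = 244 - 10² = 244 - 100 = 144
b = 12
Check: 10² + 12² = 100 + 144 = 244 ✓

244 = 10² + 12²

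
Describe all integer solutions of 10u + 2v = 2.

Step 1: Compute gcd(10, 2) = 2.
Since 2 divides 2, solutions exist.

Step 2: Find a particular solution using extended Euclidean algorithm.
We get u₀ = 0, v₀ = 1.
Check: 10*0 + 2*1 = 2 = 2 ✓

Step 3: Write the general solution.
u = 0 + (2/2)t = 0 + 1t
v = 1 - (10/2)t = 1 - 5t
for any integer t.

u = 0 + 1t, v = 1 - 5t for integer t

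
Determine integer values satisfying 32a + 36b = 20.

Step 1: Check solvability.
gcd(32, 36) = 4
Since 4 divides 20, solutions exist.

Step 2: Apply extended Euclidean algorithm to find gcd.
We find integers such that 32*x0 + 36*y0 = 4

Step 3: Scale the particular solution.
Multiply by 20/4 = 5:
a = -5, b = 5

Step 4: Verify.
32*(-5) + 36*(5) = 20 = 20 ✓

a = -5, b = 5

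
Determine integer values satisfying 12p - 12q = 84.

Step 1: Check solvability.
gcd(12, 12) = 12
Since 12 divides 84, solutions exist.

Step 2: Apply extended Euclidean algorithm to find gcd.
We find integers such that 12*x0 + 12*y0 = 12

Step 3: Scale the particular solution.
Multiply by 84/12 = 7:
p = 0, q = -7

Step 4: Verify.
12*(0) - 12*(-7) = 84 = 84 ✓

p = 0, q = -7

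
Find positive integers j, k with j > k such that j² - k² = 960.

Factor: j² - k² = (j+k)(j-k) = 960.
We need two factors of 960 with the same parity.
Use j+k = 480 and j-k = 2 (product 480·2 = 960).
Adding: 2j = 482, so j = 241.
Subtracting: 2k = 478, so k = 239.
Check: 241² - 239² = 58081 - 57121 = 960 ✓

j = 241, k = 239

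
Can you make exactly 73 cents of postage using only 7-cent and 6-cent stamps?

We need non-negative x, y with 7x + 6y = 73.
gcd(7, 6) = 1 divides 73, so integer solutions exist.
Search for a non-negative one: x = 1 gives 6y = 73 - 7 = 66, so y = 11.
Check: 7·1 + 6·11 = 73 ✓

Yes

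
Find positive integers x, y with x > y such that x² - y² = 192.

Factor: x² - y² = (x+y)(x-y) = 192.
We need two factors of 192 with the same parity.
Use x+y = 96 and x-y = 2 (product 96·2 = 192).
Adding: 2x = 98, so x = 49.
Subtracting: 2y = 94, so y = 47.
Check: 49² - 47² = 2401 - 2209 = 192 ✓

x = 49, y = 47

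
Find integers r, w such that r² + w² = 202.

We need to find integers r, w > 0 such that r² + w² = 202.
Trying r = 9: w² = 202 - 9² = 202 - 81 = 121
w = 11
Check: 9² + 11² = 81 + 121 = 202 ✓

202 = 9² + 11²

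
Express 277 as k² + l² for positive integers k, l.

We need to find integers k, l > 0 such that k² + l² = 277.
Trying k = 9: l² = 277 - 9² = 277 - 81 = 196
l = 14
Check: 9² + 14² = 81 + 196 = 277 ✓

277 = 9² + 14²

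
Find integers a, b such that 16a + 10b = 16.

Step 1: Check solvability.
gcd(16, 10) = 2
Since 2 divides 16, solutions exist.

Step 2: Apply extended Euclidean algorithm to find gcd.
We find integers such that 16*x0 + 10*y0 = 2

Step 3: Scale the particular solution.
Multiply by 16/2 = 8:
a = 16, b = -24

Step 4: Verify.
16*(16) + 10*(-24) = 16 = 16 ✓

a = 16, b = -24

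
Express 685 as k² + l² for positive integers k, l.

We need to find integers k, l > 0 such that k² + l² = 685.
Trying k = 3: l² = 685 - 3² = 685 - 9 = 676
l = 26
Check: 3² + 26² = 9 + 676 = 685 ✓

685 = 3² + 26²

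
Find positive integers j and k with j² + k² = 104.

We need to find integers j, k > 0 such that j² + k² = 104.
Trying j = 2: k² = 104 - 2² = 104 - 4 = 100
k = 10
Check: 2² + 10² = 4 + 100 = 104 ✓

104 = 2² + 10²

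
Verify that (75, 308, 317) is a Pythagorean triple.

Compute a² + b² = 75² + 308² = 5625 + 94864 = 100489
Compute c² = 317² = 100489
Since 100489 = 100489, confirmed.

Yes, it is a Pythagorean triple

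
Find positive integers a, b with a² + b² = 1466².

We need a² + b² = 1466² = 2149156.
Trying: 1450² + 216² = 2102500 + 46656 = 2149156 ✓

(1450, 216, 1466)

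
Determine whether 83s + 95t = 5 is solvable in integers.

Step 1: Compute gcd(83, 95).
gcd(83, 95) = 1

Step 2: Check divisibility.
Does 1 divide 5? 5 = 1 x 5, so yes.

By the theorem on linear Diophantine equations, 83s + 95t = 5 has integer solutions if and only if gcd(83, 95) divides 5. Since 1 | 5, solutions exist.

Yes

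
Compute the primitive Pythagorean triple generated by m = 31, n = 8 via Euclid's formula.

a = m² - n² = 961 - 64 = 897
b = 2mn = 2·31·8 = 496
c = m² + n² = 961 + 64 = 1025
Verify: 897² + 496² = 804609 + 246016 = 1050625 = 1025² ✓

(897, 496, 1025)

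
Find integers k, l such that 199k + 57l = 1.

Step 1: Check solvability.
gcd(199, 57) = 1
Since 1 divides 1, solutions exist.

Step 2: Apply extended Euclidean algorithm to find gcd.
We find integers such that 199*x0 + 57*y0 = 1

Step 3: Scale the particular solution.
Multiply by 1/1 = 1:
k = -2, l = 7

Step 4: Verify.
199*(-2) + 57*(7) = 1 = 1 ✓

k = -2, l = 7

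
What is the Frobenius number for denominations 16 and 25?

For two coprime denominations a and b, the Frobenius number (largest value not representable as a non-negative combination) is ab - a - b.
Here gcd(16, 25) = 1, so they are coprime.
F(16, 25) = 16·25 - 16 - 25 = 400 - 41 = 359

359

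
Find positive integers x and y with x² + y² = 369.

We need to find integers x, y > 0 such that x² + y² = 369.
Trying x = 12: y² = 369 - 12² = 369 - 144 = 225
y = 15
Check: 12² + 15² = 144 + 225 = 369 ✓

369 = 12² + 15²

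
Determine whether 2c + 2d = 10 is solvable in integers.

Step 1: Compute gcd(2, 2).
gcd(2, 2) = 2

Step 2: Check divisibility.
Does 2 divide 10? 10 = 2 x 5, so yes.

By the theorem on linear Diophantine equations, 2c + 2d = 10 has integer solutions if and only if gcd(2, 2) divides 10. Since 2 | 10, solutions exist.

Yes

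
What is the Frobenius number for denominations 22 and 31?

For two coprime denominations a and b, the Frobenius number (largest value not representable as a non-negative combination) is ab - a - b.
Here gcd(22, 31) = 1, so they are coprime.
F(22, 31) = 22·31 - 22 - 31 = 682 - 53 = 629

629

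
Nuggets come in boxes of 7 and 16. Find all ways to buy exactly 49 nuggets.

We need non-negative integers (x, y) with 7x + 16y = 49.
For each x in 0..7, check if 49 - 7x is a non-negative multiple of 16.
x = 7: 16y = 0, y = 0 ✓

(7 boxes of 7, 0 boxes of 16)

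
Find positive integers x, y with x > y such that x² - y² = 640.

Factor: x² - y² = (x+y)(x-y) = 640.
We need two factors of 640 with the same parity.
Use x+y = 320 and x-y = 2 (product 320·2 = 640).
Adding: 2x = 322, so x = 161.
Subtracting: 2y = 318, so y = 159.
Check: 161² - 159² = 25921 - 25281 = 640 ✓

x = 161, y = 159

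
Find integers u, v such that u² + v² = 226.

We need to find integers u, v > 0 such that u² + v² = 226.
Trying u = 1: v² = 226 - 1² = 226 - 1 = 225
v = 15
Check: 1² + 15² = 1 + 225 = 226 ✓

226 = 1² + 15²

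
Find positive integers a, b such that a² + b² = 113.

Search for a with 113 - a² a perfect square.
a = 7: 113 - 7² = 113 - 49 = 64 = 8² ✓
So a = 7, b = 8.

a = 7, b = 8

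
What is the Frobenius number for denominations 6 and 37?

For two coprime denominations a and b, the Frobenius number (largest value not representable as a non-negative combination) is ab - a - b.
Here gcd(6, 37) = 1, so they are coprime.
F(6, 37) = 6·37 - 6 - 37 = 222 - 43 = 179

179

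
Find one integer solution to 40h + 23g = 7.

Step 1: Check solvability.
gcd(40, 23) = 1
Since 1 divides 7, solutions exist.

Step 2: Apply extended Euclidean algorithm to find gcd.
We find integers such that 40*x0 + 23*y0 = 1

Step 3: Scale the particular solution.
Multiply by 7/1 = 7:
h = -28, g = 49

Step 4: Verify.
40*(-28) + 23*(49) = 7 = 7 ✓

h = -28, g = 49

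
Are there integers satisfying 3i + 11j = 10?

Step 1: Compute gcd(3, 11).
gcd(3, 11) = 1

Step 2: Check divisibility.
Does 1 divide 10? 10 = 1 x 10, so yes.

By the theorem on linear Diophantine equations, 3i + 11j = 10 has integer solutions if and only if gcd(3, 11) divides 10. Since 1 | 10, solutions exist.

Yes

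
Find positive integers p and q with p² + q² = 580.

We need to find integers p, q > 0 such that p² + q² = 580.
Trying p = 2: q² = 580 - 2² = 580 - 4 = 576
q = 24
Check: 2² + 24² = 4 + 576 = 580 ✓

580 = 2² + 24²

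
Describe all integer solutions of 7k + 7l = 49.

Step 1: Compute gcd(7, 7) = 7.
Since 7 divides 49, solutions exist.

Step 2: Find a particular solution using extended Euclidean algorithm.
We get k₀ = 0, l₀ = 7.
Check: 7*0 + 7*7 = 49 = 49 ✓

Step 3: Write the general solution.
k = 0 + (7/7)t = 0 + 1t
l = 7 - (7/7)t = 7 - 1t
for any integer t.

k = 0 + 1t, l = 7 - 1t for integer t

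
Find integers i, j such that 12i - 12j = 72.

Step 1: Check solvability.
gcd(12, 12) = 12
Since 12 divides 72, solutions exist.

Step 2: Apply extended Euclidean algorithm to find gcd.
We find integers such that 12*x0 + 12*y0 = 12

Step 3: Scale the particular solution.
Multiply by 72/12 = 6:
i = 0, j = -6

Step 4: Verify.
12*(0) - 12*(-6) = 72 = 72 ✓

i = 0, j = -6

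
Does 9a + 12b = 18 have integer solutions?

Step 1: Compute gcd(9, 12).
gcd(9, 12) = 3

Step 2: Check divisibility.
Does 3 divide 18? 18 = 3 x 6, so yes.

By the theorem on linear Diophantine equations, 9a + 12b = 18 has integer solutions if and only if gcd(9, 12) divides 18. Since 3 | 18, solutions exist.

Yes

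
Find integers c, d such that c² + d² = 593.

We need to find integers c, d > 0 such that c² + d² = 593.
Trying c = 8: d² = 593 - 8² = 593 - 64 = 529
d = 23
Check: 8² + 23² = 64 + 529 = 593 ✓

593 = 8² + 23²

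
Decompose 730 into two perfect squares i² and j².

We need to find integers i, j > 0 such that i² + j² = 730.
Trying i = 1: j² = 730 - 1² = 730 - 1 = 729
j = 27
Check: 1² + 27² = 1 + 729 = 730 ✓

730 = 1² + 27²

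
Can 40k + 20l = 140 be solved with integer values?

Step 1: Compute gcd(40, 20).
gcd(40, 20) = 20

Step 2: Check divisibility.
Does 20 divide 140? 140 = 20 x 7, so yes.

By the theorem on linear Diophantine equations, 40k + 20l = 140 has integer solutions if and only if gcd(40, 20) divides 140. Since 20 | 140, solutions exist.

Yes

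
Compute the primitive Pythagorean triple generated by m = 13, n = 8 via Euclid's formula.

a = m² - n² = 13² - 8² = 169 - 64 = 105
b = 2mn = 2·13·8 = 208
c = m² + n² = 169 + 64 = 233
Verify: 105² + 208² = 11025 + 43264 = 54289 = 233² ✓

(105, 208, 233)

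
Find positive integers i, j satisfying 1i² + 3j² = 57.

Try small values of i and check whether (57 - 1i²)/3 is a perfect square.
i = 3: 1·3² = 9, so 3j² = 57 - 9 = 48, giving j² = 16, j = 4.
Check: 1·3² + 3·4² = 9 + 48 = 57 ✓

i = 3, j = 4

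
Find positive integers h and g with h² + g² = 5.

We need to find integers h, g > 0 such that h² + g² = 5.
Trying h = 1: g² = 5 - 1² = 5 - 1 = 4
g = 2
Check: 1² + 2² = 1 + 4 = 5 ✓

5 = 1² + 2²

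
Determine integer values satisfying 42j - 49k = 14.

Step 1: Check solvability.
gcd(42, 49) = 7
Since 7 divides 14, solutions exist.

Step 2: Apply extended Euclidean algorithm to find gcd.
We find integers such that 42*x0 + 49*y0 = 7

Step 3: Scale the particular solution.
Multiply by 14/7 = 2:
j = -2, k = -2

Step 4: Verify.
42*(-2) - 49*(-2) = 14 = 14 ✓

j = -2, k = -2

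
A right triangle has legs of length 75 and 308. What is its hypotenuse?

c² = a² + b² = 75² + 308² = 5625 + 94864 = 100489
c = 317

317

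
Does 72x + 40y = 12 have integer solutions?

Step 1: Compute gcd(72, 40).
gcd(72, 40) = 8

Step 2: Check divisibility.
Does 8 divide 12? 12 = 8 x 1 + 4, so no.

By the theorem on linear Diophantine equations, 72x + 40y = 12 has integer solutions if and only if gcd(72, 40) divides 12. Since 8 does not divide 12, no solutions exist.

No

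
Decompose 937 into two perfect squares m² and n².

We need to find integers m, n > 0 such that m² + n² = 937.
Trying m = 19: n² = 937 - 19² = 937 - 361 = 576
n = 24
Check: 19² + 24² = 361 + 576 = 937 ✓

937 = 19² + 24²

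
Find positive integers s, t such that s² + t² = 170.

Search for s with 170 - s² a perfect square.
s = 1: 170 - 1² = 170 - 1 = 169 = 13² ✓
So s = 1, t = 13.

s = 1, t = 13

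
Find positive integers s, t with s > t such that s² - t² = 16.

Factor: s² - t² = (s+t)(s-t) = 16.
We need two factors of 16 with the same parity.
Use s+t = 8 and s-t = 2 (product 8·2 = 16).
Adding: 2s = 10, so s = 5.
Subtracting: 2t = 6, so t = 3.
Check: 5² - 3² = 25 - 9 = 16 ✓

s = 5, t = 3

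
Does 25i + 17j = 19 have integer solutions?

Step 1: Compute gcd(25, 17).
gcd(25, 17) = 1

Step 2: Check divisibility.
Does 1 divide 19? 19 = 1 x 19, so yes.

By the theorem on linear Diophantine equations, 25i + 17j = 19 has integer solutions if and only if gcd(25, 17) divides 19. Since 1 | 19, solutions exist.

Yes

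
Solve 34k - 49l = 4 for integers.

Step 1: Check solvability.
gcd(34, 49) = 1
Since 1 divides 4, solutions exist.

Step 2: Apply extended Euclidean algorithm to find gcd.
We find integers such that 34*x0 + 49*y0 = 1

Step 3: Scale the particular solution.
Multiply by 4/1 = 4:
k = 52, l = 36

Step 4: Verify.
34*(52) - 49*(36) = 4 = 4 ✓

k = 52, l = 36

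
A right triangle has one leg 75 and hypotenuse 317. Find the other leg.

b² = c² - a² = 100489 - 5625 = 94864
b = 308

308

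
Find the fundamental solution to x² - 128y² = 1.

We seek the smallest positive integers (x, y) with x² - 128y² = 1, i.e., x² = 128y² + 1.
Try successive y values:
y = 1: x² = 128·1² + 1 = 129, not a perfect square
y = 2: x² = 128·2² + 1 = 513, not a perfect square
y = 3: x² = 128·3² + 1 = 1153, not a perfect square
... continuing the search (or via continued fractions) ...
y = 51: x² = 128·51² + 1 = 332929, x = 577 ✓

Verify: 577² - 128·51² = 332929 - 332928 = 1 ✓

x = 577, y = 51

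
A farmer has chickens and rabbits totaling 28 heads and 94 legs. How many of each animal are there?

Let c = chickens, r = rabbits.
Heads: c + r = 28
Legs: 2c + 4r = 94
From the first equation, c = 28 - r. Substitute:
2(28 - r) + 4r = 94
56 + 2r = 94
r = (94 - 56)/2 = 19
c = 28 - 19 = 9

Chickens: 9, Rabbits: 19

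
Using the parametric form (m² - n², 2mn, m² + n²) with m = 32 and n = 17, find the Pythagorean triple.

a = m² - n² = 1024 - 289 = 735
b = 2mn = 2·32·17 = 1088
c = m² + n² = 1024 + 289 = 1313
Verify: 735² + 1088² = 540225 + 1183744 = 1723969 = 1313² ✓

(735, 1088, 1313)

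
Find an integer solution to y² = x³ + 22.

Try small integer x values and check whether x³ + 22 is a perfect square.
x = 3: x³ + 22 = 3³ + 22 = 27 + 22 = 49
Is 49 a perfect square? 7² = 49 ✓
So (x, y) = (3, 7) is a solution.

x = 3, y = 7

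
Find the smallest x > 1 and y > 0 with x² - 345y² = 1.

We seek the smallest positive integers (x, y) with x² - 345y² = 1, i.e., x² = 345y² + 1.
Try successive y values:
y = 1: x² = 345·1² + 1 = 346, not a perfect square
y = 2: x² = 345·2² + 1 = 1381, not a perfect square
y = 3: x² = 345·3² + 1 = 3106, not a perfect square
... continuing the search (or via continued fractions) ...
y = 364: x² = 345·364² + 1 = 45711121, x = 6761 ✓

Verify: 6761² - 345·364² = 45711121 - 45711120 = 1 ✓

x = 6761, y = 364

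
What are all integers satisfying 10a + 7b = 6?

Step 1: Compute gcd(10, 7) = 1.
Since 1 divides 6, solutions exist.

Step 2: Find a particular solution using extended Euclidean algorithm.
We get a₀ = -12, b₀ = 18.
Check: 10*-12 + 7*18 = 6 = 6 ✓

Step 3: Write the general solution.
a = -12 + (7/1)t = -12 + 7t
b = 18 - (10/1)t = 18 - 10t
for any integer t.

a = -12 + 7t, b = 18 - 10t for integer t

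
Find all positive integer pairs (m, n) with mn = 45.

The positive divisors of 45 are: 1, 3, 5, 9, 15, 45.
Each divisor d gives the pair (d, 45/d):
(1, 45), (3, 15), (5, 9), (9, 5), (15, 3), (45, 1)

(1, 45), (3, 15), (5, 9), (9, 5), (15, 3), (45, 1)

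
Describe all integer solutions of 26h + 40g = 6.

Step 1: Compute gcd(26, 40) = 2.
Since 2 divides 6, solutions exist.

Step 2: Find a particular solution using extended Euclidean algorithm.
We get h₀ = -9, g₀ = 6.
Check: 26*-9 + 40*6 = 6 = 6 ✓

Step 3: Write the general solution.
h = -9 + (40/2)t = -9 + 20t
g = 6 - (26/2)t = 6 - 13t
for any integer t.

h = -9 + 20t, g = 6 - 13t for integer t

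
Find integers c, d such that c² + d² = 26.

We need to find integers c, d > 0 such that c² + d² = 26.
Trying c = 1: d² = 26 - 1² = 26 - 1 = 25
d = 5
Check: 1² + 5² = 1 + 25 = 26 ✓

26 = 1² + 5²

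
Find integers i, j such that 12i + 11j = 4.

Step 1: Check solvability.
gcd(12, 11) = 1
Since 1 divides 4, solutions exist.

Step 2: Apply extended Euclidean algorithm to find gcd.
We find integers such that 12*x0 + 11*y0 = 1

Step 3: Scale the particular solution.
Multiply by 4/1 = 4:
i = 4, j = -4

Step 4: Verify.
12*(4) + 11*(-4) = 4 = 4 ✓

i = 4, j = -4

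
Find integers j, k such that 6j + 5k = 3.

Step 1: Check solvability.
gcd(6, 5) = 1
Since 1 divides 3, solutions exist.

Step 2: Apply extended Euclidean algorithm to find gcd.
We find integers such that 6*x0 + 5*y0 = 1

Step 3: Scale the particular solution.
Multiply by 3/1 = 3:
j = 3, k = -3

Step 4: Verify.
6*(3) + 5*(-3) = 3 = 3 ✓

j = 3, k = -3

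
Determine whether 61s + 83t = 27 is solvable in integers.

Step 1: Compute gcd(61, 83).
gcd(61, 83) = 1

Step 2: Check divisibility.
Does 1 divide 27? 27 = 1 x 27, so yes.

By the theorem on linear Diophantine equations, 61s + 83t = 27 has integer solutions if and only if gcd(61, 83) divides 27. Since 1 | 27, solutions exist.

Yes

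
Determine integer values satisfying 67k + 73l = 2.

Step 1: Check solvability.
gcd(67, 73) = 1
Since 1 divides 2, solutions exist.

Step 2: Apply extended Euclidean algorithm to find gcd.
We find integers such that 67*x0 + 73*y0 = 1

Step 3: Scale the particular solution.
Multiply by 2/1 = 2:
k = 24, l = -22

Step 4: Verify.
67*(24) + 73*(-22) = 2 = 2 ✓

k = 24, l = -22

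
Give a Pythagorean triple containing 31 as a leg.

We need the other leg and hypotenuse such that 31² + x² = c².
Take x = 480, c = 481: 31² + 480² = 961 + 230400 = 231361 = 481² ✓
Triple: (31, 480, 481)

(31, 480, 481)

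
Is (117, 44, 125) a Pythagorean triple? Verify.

Compute a² + b² = 117² + 44² = 13689 + 1936 = 15625
Compute c² = 125² = 15625
Since 15625 = 15625, confirmed.

Yes, it is a Pythagorean triple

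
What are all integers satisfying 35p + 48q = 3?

Step 1: Compute gcd(35, 48) = 1.
Since 1 divides 3, solutions exist.

Step 2: Find a particular solution using extended Euclidean algorithm.
We get p₀ = 33, q₀ = -24.
Check: 35*33 + 48*-24 = 3 = 3 ✓

Step 3: Write the general solution.
p = 33 + (48/1)t = 33 + 48t
q = -24 - (35/1)t = -24 - 35t
for any integer t.

p = 33 + 48t, q = -24 - 35t for integer t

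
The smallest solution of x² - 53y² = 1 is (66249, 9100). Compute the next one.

Solutions to x² - Dy² = 1 are generated by powers of (x₀ + y₀√D).
The next solution satisfies x₁ + y₁√53 = (x₀ + y₀√53)², giving:
x₁ = x₀² + 53y₀² = 66249² + 53·9100² = 4388930001 + 4388930000 = 8777860001
y₁ = 2x₀y₀ = 2·66249·9100 = 1205731800

Verify: 8777860001² - 53·1205731800² = 77050826197155720001 - 77050826197155720000 = 1 ✓

x = 8777860001, y = 1205731800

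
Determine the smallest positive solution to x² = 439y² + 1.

We seek the smallest positive integers (x, y) with x² - 439y² = 1, i.e., x² = 439y² + 1.
Try successive y values:
y = 1: x² = 439·1² + 1 = 440, not a perfect square
y = 2: x² = 439·2² + 1 = 1757, not a perfect square
y = 3: x² = 439·3² + 1 = 3952, not a perfect square
... continuing the search (or via continued fractions) ...
y = 21: x² = 439·21² + 1 = 193600, x = 440 ✓

Verify: 440² - 439·21² = 193600 - 193599 = 1 ✓

x = 440, y = 21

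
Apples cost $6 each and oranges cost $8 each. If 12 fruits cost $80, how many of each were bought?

Let a = apples, o = oranges.
a + o = 12
6a + 8o = 80
Substitute o = 12 - a:
6a + 8(12 - a) = 80
(6 - 8)a = 80 - 96
-2a = -16
a = 8, o = 12 - 8 = 4

Apples: 8, Oranges: 4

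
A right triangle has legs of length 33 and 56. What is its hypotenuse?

c² = a² + b² = 33² + 56² = 1089 + 3136 = 4225
c = 65

65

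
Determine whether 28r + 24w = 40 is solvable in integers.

Step 1: Compute gcd(28, 24).
gcd(28, 24) = 4

Step 2: Check divisibility.
Does 4 divide 40? 40 = 4 x 10, so yes.

By the theorem on linear Diophantine equations, 28r + 24w = 40 has integer solutions if and only if gcd(28, 24) divides 40. Since 4 | 40, solutions exist.

Yes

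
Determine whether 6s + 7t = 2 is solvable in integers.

Step 1: Compute gcd(6, 7).
gcd(6, 7) = 1

Step 2: Check divisibility.
Does 1 divide 2? 2 = 1 x 2, so yes.

By the theorem on linear Diophantine equations, 6s + 7t = 2 has integer solutions if and only if gcd(6, 7) divides 2. Since 1 | 2, solutions exist.

Yes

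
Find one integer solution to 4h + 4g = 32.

Step 1: Check solvability.
gcd(4, 4) = 4
Since 4 divides 32, solutions exist.

Step 2: Apply extended Euclidean algorithm to find gcd.
We find integers such that 4*x0 + 4*y0 = 4

Step 3: Scale the particular solution.
Multiply by 32/4 = 8:
h = 0, g = 8

Step 4: Verify.
4*(0) + 4*(8) = 32 = 32 ✓

h = 0, g = 8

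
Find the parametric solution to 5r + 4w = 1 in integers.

Step 1: Compute gcd(5, 4) = 1.
Since 1 divides 1, solutions exist.

Step 2: Find a particular solution using extended Euclidean algorithm.
We get r₀ = 1, w₀ = -1.
Check: 5*1 + 4*-1 = 1 = 1 ✓

Step 3: Write the general solution.
r = 1 + (4/1)t = 1 + 4t
w = -1 - (5/1)t = -1 - 5t
for any integer t.

r = 1 + 4t, w = -1 - 5t for integer t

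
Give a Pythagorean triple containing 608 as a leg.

We need the other leg and hypotenuse such that 608² + x² = c².
Take x = 105, c = 617: 608² + 105² = 369664 + 11025 = 380689 = 617² ✓
Triple: (105, 608, 617)

(105, 608, 617)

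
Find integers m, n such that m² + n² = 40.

We need to find integers m, n > 0 such that m² + n² = 40.
Trying m = 2: n² = 40 - 2² = 40 - 4 = 36
n = 6
Check: 2² + 6² = 4 + 36 = 40 ✓

40 = 2² + 6²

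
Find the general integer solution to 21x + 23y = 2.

Step 1: Compute gcd(21, 23) = 1.
Since 1 divides 2, solutions exist.

Step 2: Find a particular solution using extended Euclidean algorithm.
We get x₀ = 22, y₀ = -20.
Check: 21*22 + 23*-20 = 2 = 2 ✓

Step 3: Write the general solution.
x = 22 + (23/1)t = 22 + 23t
y = -20 - (21/1)t = -20 - 21t
for any integer t.

x = 22 + 23t, y = -20 - 21t for integer t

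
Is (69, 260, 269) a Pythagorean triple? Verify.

Compute a² + b² = 69² + 260² = 4761 + 67600 = 72361
Compute c² = 269² = 72361
Since 72361 = 72361, confirmed.

Yes, it is a Pythagorean triple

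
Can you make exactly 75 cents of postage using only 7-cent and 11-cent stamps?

We need non-negative x, y with 7x + 11y = 75.
gcd(7, 11) = 1 divides 75, so integer solutions exist.
Search for a non-negative one: x = 6 gives 11y = 75 - 42 = 33, so y = 3.
Check: 7·6 + 11·3 = 75 ✓

Yes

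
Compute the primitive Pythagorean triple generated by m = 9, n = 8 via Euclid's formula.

a = m² - n² = 81 - 64 = 17
b = 2mn = 2·9·8 = 144
c = m² + n² = 81 + 64 = 145
Verify: 17² + 144² = 289 + 20736 = 21025 = 145² ✓

(17, 144, 145)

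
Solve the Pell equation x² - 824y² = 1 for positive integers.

We seek the smallest positive integers (x, y) with x² - 824y² = 1, i.e., x² = 824y² + 1.
Try successive y values:
y = 1: x² = 824·1² + 1 = 825, not a perfect square
y = 2: x² = 824·2² + 1 = 3297, not a perfect square
y = 3: x² = 824·3² + 1 = 7417, not a perfect square
... continuing the search (or via continued fractions) ...
y = 2074: x² = 824·2074² + 1 = 3544416225, x = 59535 ✓

Verify: 59535² - 824·2074² = 3544416225 - 3544416224 = 1 ✓

x = 59535, y = 2074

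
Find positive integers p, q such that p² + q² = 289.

Search for p with 289 - p² a perfect square.
p = 8: 289 - 8² = 289 - 64 = 225 = 15² ✓
So p = 8, q = 15.

p = 8, q = 15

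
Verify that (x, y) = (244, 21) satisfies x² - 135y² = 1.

Compute x² = 244² = 59536
Compute 135y² = 135·21² = 135·441 = 59535
x² - 135y² = 59536 - 59535 = 1
Since this equals 1, (244, 21) is a solution.

Yes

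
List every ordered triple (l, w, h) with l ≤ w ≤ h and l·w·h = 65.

Iterate l from 1 to ⌊65^(1/3)⌋. For each l dividing 65, iterate w ≥ l with w dividing 65/l, and set h = 65/(l·w).
Triples found (2): (1×1×65), (1×5×13)

(1×1×65), (1×5×13)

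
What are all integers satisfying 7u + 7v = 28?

Step 1: Compute gcd(7, 7) = 7.
Since 7 divides 28, solutions exist.

Step 2: Find a particular solution using extended Euclidean algorithm.
We get u₀ = 0, v₀ = 4.
Check: 7*0 + 7*4 = 28 = 28 ✓

Step 3: Write the general solution.
u = 0 + (7/7)t = 0 + 1t
v = 4 - (7/7)t = 4 - 1t
for any integer t.

u = 0 + 1t, v = 4 - 1t for integer t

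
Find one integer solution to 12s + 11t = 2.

Step 1: Check solvability.
gcd(12, 11) = 1
Since 1 divides 2, solutions exist.

Step 2: Apply extended Euclidean algorithm to find gcd.
We find integers such that 12*x0 + 11*y0 = 1

Step 3: Scale the particular solution.
Multiply by 2/1 = 2:
s = 2, t = -2

Step 4: Verify.
12*(2) + 11*(-2) = 2 = 2 ✓

s = 2, t = -2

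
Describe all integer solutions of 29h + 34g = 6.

Step 1: Compute gcd(29, 34) = 1.
Since 1 divides 6, solutions exist.

Step 2: Find a particular solution using extended Euclidean algorithm.
We get h₀ = -42, g₀ = 36.
Check: 29*-42 + 34*36 = 6 = 6 ✓

Step 3: Write the general solution.
h = -42 + (34/1)t = -42 + 34t
g = 36 - (29/1)t = 36 - 29t
for any integer t.

h = -42 + 34t, g = 36 - 29t for integer t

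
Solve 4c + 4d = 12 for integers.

Step 1: Check solvability.
gcd(4, 4) = 4
Since 4 divides 12, solutions exist.

Step 2: Apply extended Euclidean algorithm to find gcd.
We find integers such that 4*x0 + 4*y0 = 4

Step 3: Scale the particular solution.
Multiply by 12/4 = 3:
c = 0, d = 3

Step 4: Verify.
4*(0) + 4*(3) = 12 = 12 ✓

c = 0, d = 3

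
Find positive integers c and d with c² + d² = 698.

We need to find integers c, d > 0 such that c² + d² = 698.
Trying c = 13: d² = 698 - 13² = 698 - 169 = 529
d = 23
Check: 13² + 23² = 169 + 529 = 698 ✓

698 = 13² + 23²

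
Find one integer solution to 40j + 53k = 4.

Step 1: Check solvability.
gcd(40, 53) = 1
Since 1 divides 4, solutions exist.

Step 2: Apply extended Euclidean algorithm to find gcd.
We find integers such that 40*x0 + 53*y0 = 1

Step 3: Scale the particular solution.
Multiply by 4/1 = 4:
j = 16, k = -12

Step 4: Verify.
40*(16) + 53*(-12) = 4 = 4 ✓

j = 16, k = -12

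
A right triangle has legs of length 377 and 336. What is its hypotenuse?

c² = a² + b² = 377² + 336² = 142129 + 112896 = 255025
c = 505

505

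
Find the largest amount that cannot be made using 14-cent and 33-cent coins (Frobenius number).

For two coprime denominations a and b, the Frobenius number (largest value not representable as a non-negative combination) is ab - a - b.
Here gcd(14, 33) = 1, so they are coprime.
F(14, 33) = 14·33 - 14 - 33 = 462 - 47 = 415

415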